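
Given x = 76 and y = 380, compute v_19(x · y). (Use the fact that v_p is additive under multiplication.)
v_19(28880) = 2

v_p(x) = 1 (factor: 76 = 19^1 · 4); v_p(y) = 1 (factor: 380 = 19^1 · 20). Additivity: v_p(xy) = v_p(x) + v_p(y) = 1 + 1 = 2. (Direct check: xy = 28880 = 19^2 · (80).)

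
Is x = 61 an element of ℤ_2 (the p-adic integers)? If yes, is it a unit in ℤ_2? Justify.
x ∈ ℤ_2^× (unit); v_2(x) = 0

ℤ_2 = {x ∈ ℚ_2 : v_2(x) ≥ 0} and ℤ_2^× = {x ∈ ℤ_2 : v_2(x) = 0}. Here v_2(61) = v_2(num) − v_2(den) = 0; compare against these criteria.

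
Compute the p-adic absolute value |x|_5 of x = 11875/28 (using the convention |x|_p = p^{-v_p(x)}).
|11875/28|_5 = 1/625

Step 1 — compute v_5(x) by factoring powers of 5 out of the numerator and denominator: v_5(11875/28) = 4. Step 2 — apply |x|_p = p^{-v_p(x)} = 5^{-4} = 1/625.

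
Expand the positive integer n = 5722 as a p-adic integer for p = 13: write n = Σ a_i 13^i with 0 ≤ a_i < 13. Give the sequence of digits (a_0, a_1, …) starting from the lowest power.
(a_0, a_1, …) = (2, 11, 7, 2)

Repeated division by 13 gives the digits low-to-high: 5722 = 2 + 11·13^1 + 7·13^2 + 2·13^3. Digit sequence: (2, 11, 7, 2).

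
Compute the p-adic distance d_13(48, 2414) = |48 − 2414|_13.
d_13(48, 2414) = 1/169

Step 1 — x − y = 48 − 2414 = -2366. Step 2 — v_13(-2366) = 2 (factor: -2366 = −(13^2 · 14); the sign does not affect v_p). Step 3 — |x − y|_13 = 13^{-2} = 1/169.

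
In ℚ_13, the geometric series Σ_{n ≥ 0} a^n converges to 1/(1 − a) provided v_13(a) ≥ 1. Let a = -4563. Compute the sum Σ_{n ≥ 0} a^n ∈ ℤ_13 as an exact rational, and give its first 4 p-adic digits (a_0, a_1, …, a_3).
Σ a^n = 1/(1 − a) = 1/4564;  first 4 digits = (1, 0, 12, 10)

v_13(a) = 2 ≥ 1, so the series converges in ℤ_13 to 1/(1 − a) = 1/(1 − (-4563)) = 1/4564. Expand this rational in ℤ_13: compute digits iteratively via d_i = x_i mod 13, x_{i+1} = (x_i − d_i)/13. The first 4 digits are (1, 0, 12, 10).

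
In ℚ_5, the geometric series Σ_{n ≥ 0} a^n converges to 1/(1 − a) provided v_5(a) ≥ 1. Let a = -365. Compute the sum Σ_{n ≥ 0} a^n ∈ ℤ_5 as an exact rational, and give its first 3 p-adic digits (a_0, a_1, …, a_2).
Σ a^n = 1/(1 − a) = 1/366;  first 3 digits = (1, 2, 4)

v_5(a) = 1 ≥ 1, so the series converges in ℤ_5 to 1/(1 − a) = 1/(1 − (-365)) = 1/366. Expand this rational in ℤ_5: compute digits iteratively via d_i = x_i mod 5, x_{i+1} = (x_i − d_i)/5. The first 3 digits are (1, 2, 4).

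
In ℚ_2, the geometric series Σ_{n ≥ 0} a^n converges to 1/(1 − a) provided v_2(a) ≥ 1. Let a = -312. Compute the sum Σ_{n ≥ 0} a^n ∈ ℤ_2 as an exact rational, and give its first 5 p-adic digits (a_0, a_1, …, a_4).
Σ a^n = 1/(1 − a) = 1/313;  first 5 digits = (1, 0, 0, 1, 0)

v_2(a) = 3 ≥ 1, so the series converges in ℤ_2 to 1/(1 − a) = 1/(1 − (-312)) = 1/313. Expand this rational in ℤ_2: compute digits iteratively via d_i = x_i mod 2, x_{i+1} = (x_i − d_i)/2. The first 5 digits are (1, 0, 0, 1, 0).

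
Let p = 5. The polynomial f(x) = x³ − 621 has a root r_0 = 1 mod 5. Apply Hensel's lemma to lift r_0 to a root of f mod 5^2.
r_1 = 16 (mod 25)

Hensel: r_{i+1} = r_i − f(r_i)/f′(r_i) mod 5^{i+2}, where f′(x) = 3x². Iterate:
  r_0 = 1 (mod 5)
  r_1 = 16 (mod 25)
Final: r = 16 with f(r) ≡ 0 mod 5^2.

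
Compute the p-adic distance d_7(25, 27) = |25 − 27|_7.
d_7(25, 27) = 1

Step 1 — x − y = 25 − 27 = -2. Step 2 — v_7(-2) = 0 (factor: -2 = −(7^0 · 2); the sign does not affect v_p). Step 3 — |x − y|_7 = 7^{0} = 1.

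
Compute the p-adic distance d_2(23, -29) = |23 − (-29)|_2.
d_2(23, -29) = 1/4

Step 1 — x − y = 23 − (-29) = 52. Step 2 — v_2(52) = 2 (factor: 52 = (2^2 · 13); the sign does not affect v_p). Step 3 — |x − y|_2 = 2^{-2} = 1/4.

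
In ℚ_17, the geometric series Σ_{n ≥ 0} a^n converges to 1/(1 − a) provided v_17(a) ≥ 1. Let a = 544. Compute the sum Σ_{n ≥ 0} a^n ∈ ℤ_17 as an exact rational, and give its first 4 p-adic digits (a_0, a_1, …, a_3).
Σ a^n = 1/(1 − a) = -1/543;  first 4 digits = (1, 15, 5, 1)

v_17(a) = 1 ≥ 1, so the series converges in ℤ_17 to 1/(1 − a) = 1/(1 − 544) = -1/543. Expand this rational in ℤ_17: compute digits iteratively via d_i = x_i mod 17, x_{i+1} = (x_i − d_i)/17. The first 4 digits are (1, 15, 5, 1).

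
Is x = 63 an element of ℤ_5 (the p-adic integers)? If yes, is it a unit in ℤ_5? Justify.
x ∈ ℤ_5^× (unit); v_5(x) = 0

ℤ_5 = {x ∈ ℚ_5 : v_5(x) ≥ 0} and ℤ_5^× = {x ∈ ℤ_5 : v_5(x) = 0}. Here v_5(63) = v_5(num) − v_5(den) = 0; compare against these criteria.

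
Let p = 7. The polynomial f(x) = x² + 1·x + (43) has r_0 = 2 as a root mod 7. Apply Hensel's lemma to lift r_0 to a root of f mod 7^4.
r_3 = 1913 (mod 2401)

Hensel: r_{i+1} = r_i − f(r_i)·(f′(r_i))^{-1} mod 7^{i+2}, f′(x) = 2x + 1. Iterate:
  r_0 = 2 (mod 7)
  r_1 = 2 (mod 49)
  r_2 = 198 (mod 343)
  r_3 = 1913 (mod 2401)
Final: r = 1913 satisfies f(r) ≡ 0 mod 7^4.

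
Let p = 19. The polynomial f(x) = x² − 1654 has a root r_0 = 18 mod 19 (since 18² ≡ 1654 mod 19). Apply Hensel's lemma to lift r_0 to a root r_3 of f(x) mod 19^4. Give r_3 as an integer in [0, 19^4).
r_3 = 87798 (mod 130321)

Hensel's recurrence: r_{i+1} = r_i − f(r_i)·(f′(r_i))^{-1} mod 19^{i+2}, with f′(x) = 2x. Iterate:
  r_0 = 18 (mod 19)
  r_1 = 75 (mod 361)
  r_2 = 5490 (mod 6859)
  r_3 = 87798 (mod 130321)
Final: r_3 = 87798, and one checks f(r_3) ≡ 0 mod 19^4.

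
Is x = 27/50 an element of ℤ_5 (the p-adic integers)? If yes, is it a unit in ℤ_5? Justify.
x ∉ ℤ_5 (v_5(x) = -2 < 0)

ℤ_5 = {x ∈ ℚ_5 : v_5(x) ≥ 0} and ℤ_5^× = {x ∈ ℤ_5 : v_5(x) = 0}. Here v_5(27/50) = v_5(num) − v_5(den) = -2; compare against these criteria.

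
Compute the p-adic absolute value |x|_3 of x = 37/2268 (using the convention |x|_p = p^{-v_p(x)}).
|37/2268|_3 = 81

Step 1 — compute v_3(x) by factoring powers of 3 out of the numerator and denominator: v_3(37/2268) = -4. Step 2 — apply |x|_p = p^{-v_p(x)} = 3^{4} = 81.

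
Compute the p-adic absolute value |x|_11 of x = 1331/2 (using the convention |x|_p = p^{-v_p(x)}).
|1331/2|_11 = 1/1331

Step 1 — compute v_11(x) by factoring powers of 11 out of the numerator and denominator: v_11(1331/2) = 3. Step 2 — apply |x|_p = p^{-v_p(x)} = 11^{-3} = 1/1331.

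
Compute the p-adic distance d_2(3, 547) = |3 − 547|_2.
d_2(3, 547) = 1/32

Step 1 — x − y = 3 − 547 = -544. Step 2 — v_2(-544) = 5 (factor: -544 = −(2^5 · 17); the sign does not affect v_p). Step 3 — |x − y|_2 = 2^{-5} = 1/32.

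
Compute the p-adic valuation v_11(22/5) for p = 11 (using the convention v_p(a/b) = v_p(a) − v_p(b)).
v_11(22/5) = 1

Factor powers of 11 from the numerator and denominator of the reduced fraction: 22 = 11^1 · 2 and 5 = 11^0 · 5. Apply v_p(a/b) = v_p(a) − v_p(b): v_11(22/5) = 1 − 0 = 1.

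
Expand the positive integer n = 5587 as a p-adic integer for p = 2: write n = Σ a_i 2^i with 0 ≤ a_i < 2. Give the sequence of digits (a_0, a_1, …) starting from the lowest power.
(a_0, a_1, …) = (1, 1, 0, 0, 1, 0, 1, 1, 1, 0, 1, 0, 1)

Repeated division by 2 gives the digits low-to-high: 5587 = 1 + 1·2^1 + 1·2^4 + 1·2^6 + 1·2^7 + 1·2^8 + 1·2^10 + 1·2^12. Digit sequence: (1, 1, 0, 0, 1, 0, 1, 1, 1, 0, 1, 0, 1).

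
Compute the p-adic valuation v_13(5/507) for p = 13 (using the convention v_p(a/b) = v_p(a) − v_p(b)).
v_13(5/507) = -2

Factor powers of 13 from the numerator and denominator of the reduced fraction: 5 = 13^0 · 5 and 507 = 13^2 · 3. Apply v_p(a/b) = v_p(a) − v_p(b): v_13(5/507) = 0 − 2 = -2.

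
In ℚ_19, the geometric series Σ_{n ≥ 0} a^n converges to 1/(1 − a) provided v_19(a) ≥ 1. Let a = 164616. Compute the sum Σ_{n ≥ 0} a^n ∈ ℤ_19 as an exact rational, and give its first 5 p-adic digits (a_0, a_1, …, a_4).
Σ a^n = 1/(1 − a) = -1/164615;  first 5 digits = (1, 0, 0, 5, 1)

v_19(a) = 3 ≥ 1, so the series converges in ℤ_19 to 1/(1 − a) = 1/(1 − 164616) = -1/164615. Expand this rational in ℤ_19: compute digits iteratively via d_i = x_i mod 19, x_{i+1} = (x_i − d_i)/19. The first 5 digits are (1, 0, 0, 5, 1).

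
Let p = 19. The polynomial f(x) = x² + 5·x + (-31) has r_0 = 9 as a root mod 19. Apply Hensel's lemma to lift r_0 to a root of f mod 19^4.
r_3 = 64153 (mod 130321)

Hensel: r_{i+1} = r_i − f(r_i)·(f′(r_i))^{-1} mod 19^{i+2}, f′(x) = 2x + 5. Iterate:
  r_0 = 9 (mod 19)
  r_1 = 256 (mod 361)
  r_2 = 2422 (mod 6859)
  r_3 = 64153 (mod 130321)
Final: r = 64153 satisfies f(r) ≡ 0 mod 19^4.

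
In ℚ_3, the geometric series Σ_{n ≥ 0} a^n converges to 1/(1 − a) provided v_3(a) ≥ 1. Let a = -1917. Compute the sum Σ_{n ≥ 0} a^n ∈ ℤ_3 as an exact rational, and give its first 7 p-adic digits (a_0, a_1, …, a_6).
Σ a^n = 1/(1 − a) = 1/1918;  first 7 digits = (1, 0, 0, 1, 0, 1, 1)

v_3(a) = 3 ≥ 1, so the series converges in ℤ_3 to 1/(1 − a) = 1/(1 − (-1917)) = 1/1918. Expand this rational in ℤ_3: compute digits iteratively via d_i = x_i mod 3, x_{i+1} = (x_i − d_i)/3. The first 7 digits are (1, 0, 0, 1, 0, 1, 1).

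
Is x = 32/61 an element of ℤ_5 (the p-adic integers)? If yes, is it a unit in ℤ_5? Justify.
x ∈ ℤ_5^× (unit); v_5(x) = 0

ℤ_5 = {x ∈ ℚ_5 : v_5(x) ≥ 0} and ℤ_5^× = {x ∈ ℤ_5 : v_5(x) = 0}. Here v_5(32/61) = v_5(num) − v_5(den) = 0; compare against these criteria.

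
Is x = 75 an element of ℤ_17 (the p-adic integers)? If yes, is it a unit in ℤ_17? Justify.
x ∈ ℤ_17^× (unit); v_17(x) = 0

ℤ_17 = {x ∈ ℚ_17 : v_17(x) ≥ 0} and ℤ_17^× = {x ∈ ℤ_17 : v_17(x) = 0}. Here v_17(75) = v_17(num) − v_17(den) = 0; compare against these criteria.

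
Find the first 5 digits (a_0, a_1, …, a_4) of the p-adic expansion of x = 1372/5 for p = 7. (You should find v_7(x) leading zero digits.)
(a_0, …, a_4) = (0, 0, 0, 5, 5)

v_7(1372/5) = 3, so a_0 = ... = a_2 = 0. Factor out: x = 7^3 · u with u = 4/5 a unit in ℤ_7. Expand u iteratively via a_{v+i} = u_i mod 7, u_{i+1} = (u_i − a_{v+i})/7:
  u_0 = 4/5;  a_3 = 5;  u_1 = (u_0 − 5)/7 = -3/5
  u_1 = -3/5;  a_4 = 5;  u_2 = (u_1 − 5)/7 = -4/5
Digits: (0, 0, 0, 5, 5).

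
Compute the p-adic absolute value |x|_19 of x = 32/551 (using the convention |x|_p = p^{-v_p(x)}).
|32/551|_19 = 19

Step 1 — compute v_19(x) by factoring powers of 19 out of the numerator and denominator: v_19(32/551) = -1. Step 2 — apply |x|_p = p^{-v_p(x)} = 19^{1} = 19.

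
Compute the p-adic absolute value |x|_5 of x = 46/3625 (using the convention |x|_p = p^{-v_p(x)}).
|46/3625|_5 = 125

Step 1 — compute v_5(x) by factoring powers of 5 out of the numerator and denominator: v_5(46/3625) = -3. Step 2 — apply |x|_p = p^{-v_p(x)} = 5^{3} = 125.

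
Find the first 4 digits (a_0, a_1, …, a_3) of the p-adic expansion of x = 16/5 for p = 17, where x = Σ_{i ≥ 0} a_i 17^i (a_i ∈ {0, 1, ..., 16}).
(a_0, …, a_3) = (10, 3, 10, 13)

v_17(16/5) = 0 (numerator and denominator both coprime to 17), so x ∈ ℤ_17^×. Compute digits iteratively via a_i = x_i mod 17, x_{i+1} = (x_i − a_i)/17, with x_0 = x:
  x_0 = 16/5;  a_0 = 10;  x_1 = (x_0 − 10)/17 = -2/5
  x_1 = -2/5;  a_1 = 3;  x_2 = (x_1 − 3)/17 = -1/5
  x_2 = -1/5;  a_2 = 10;  x_3 = (x_2 − 10)/17 = -3/5
  x_3 = -3/5;  a_3 = 13;  x_4 = (x_3 − 13)/17 = -4/5
Digits: (10, 3, 10, 13).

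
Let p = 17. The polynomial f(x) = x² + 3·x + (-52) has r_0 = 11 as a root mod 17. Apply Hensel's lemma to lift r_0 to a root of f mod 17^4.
r_3 = 10330 (mod 83521)

Hensel: r_{i+1} = r_i − f(r_i)·(f′(r_i))^{-1} mod 17^{i+2}, f′(x) = 2x + 3. Iterate:
  r_0 = 11 (mod 17)
  r_1 = 215 (mod 289)
  r_2 = 504 (mod 4913)
  r_3 = 10330 (mod 83521)
Final: r = 10330 satisfies f(r) ≡ 0 mod 17^4.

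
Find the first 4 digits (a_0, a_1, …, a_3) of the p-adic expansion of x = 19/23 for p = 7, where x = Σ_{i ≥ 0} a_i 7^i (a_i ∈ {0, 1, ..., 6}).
(a_0, …, a_3) = (6, 2, 6, 0)

v_7(19/23) = 0 (numerator and denominator both coprime to 7), so x ∈ ℤ_7^×. Compute digits iteratively via a_i = x_i mod 7, x_{i+1} = (x_i − a_i)/7, with x_0 = x:
  x_0 = 19/23;  a_0 = 6;  x_1 = (x_0 − 6)/7 = -17/23
  x_1 = -17/23;  a_1 = 2;  x_2 = (x_1 − 2)/7 = -9/23
  x_2 = -9/23;  a_2 = 6;  x_3 = (x_2 − 6)/7 = -21/23
  x_3 = -21/23;  a_3 = 0;  x_4 = (x_3 − 0)/7 = -3/23
Digits: (6, 2, 6, 0).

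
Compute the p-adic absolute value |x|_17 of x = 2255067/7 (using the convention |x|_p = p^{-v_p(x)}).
|2255067/7|_17 = 1/83521

Step 1 — compute v_17(x) by factoring powers of 17 out of the numerator and denominator: v_17(2255067/7) = 4. Step 2 — apply |x|_p = p^{-v_p(x)} = 17^{-4} = 1/83521.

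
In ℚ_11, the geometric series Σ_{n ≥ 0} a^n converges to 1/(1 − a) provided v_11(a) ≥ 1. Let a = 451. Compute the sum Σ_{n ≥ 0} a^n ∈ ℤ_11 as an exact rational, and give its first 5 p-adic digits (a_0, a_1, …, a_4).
Σ a^n = 1/(1 − a) = -1/450;  first 5 digits = (1, 8, 1, 5, 2)

v_11(a) = 1 ≥ 1, so the series converges in ℤ_11 to 1/(1 − a) = 1/(1 − 451) = -1/450. Expand this rational in ℤ_11: compute digits iteratively via d_i = x_i mod 11, x_{i+1} = (x_i − d_i)/11. The first 5 digits are (1, 8, 1, 5, 2).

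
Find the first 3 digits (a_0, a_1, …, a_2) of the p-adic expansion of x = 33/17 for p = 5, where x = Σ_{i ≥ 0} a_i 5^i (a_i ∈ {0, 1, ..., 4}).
(a_0, …, a_2) = (4, 4, 0)

v_5(33/17) = 0 (numerator and denominator both coprime to 5), so x ∈ ℤ_5^×. Compute digits iteratively via a_i = x_i mod 5, x_{i+1} = (x_i − a_i)/5, with x_0 = x:
  x_0 = 33/17;  a_0 = 4;  x_1 = (x_0 − 4)/5 = -7/17
  x_1 = -7/17;  a_1 = 4;  x_2 = (x_1 − 4)/5 = -15/17
  x_2 = -15/17;  a_2 = 0;  x_3 = (x_2 − 0)/5 = -3/17
Digits: (4, 4, 0).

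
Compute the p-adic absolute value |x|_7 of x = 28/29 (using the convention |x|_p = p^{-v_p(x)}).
|28/29|_7 = 1/7

Step 1 — compute v_7(x) by factoring powers of 7 out of the numerator and denominator: v_7(28/29) = 1. Step 2 — apply |x|_p = p^{-v_p(x)} = 7^{-1} = 1/7.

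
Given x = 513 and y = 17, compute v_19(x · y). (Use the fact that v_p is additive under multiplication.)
v_19(8721) = 1

v_p(x) = 1 (factor: 513 = 19^1 · 27); v_p(y) = 0 (factor: 17 = 19^0 · 17). Additivity: v_p(xy) = v_p(x) + v_p(y) = 1 + 0 = 1. (Direct check: xy = 8721 = 19^1 · (459).)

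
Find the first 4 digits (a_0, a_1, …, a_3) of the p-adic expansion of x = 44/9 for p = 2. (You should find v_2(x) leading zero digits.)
(a_0, …, a_3) = (0, 0, 1, 1)

v_2(44/9) = 2, so a_0 = ... = a_1 = 0. Factor out: x = 2^2 · u with u = 11/9 a unit in ℤ_2. Expand u iteratively via a_{v+i} = u_i mod 2, u_{i+1} = (u_i − a_{v+i})/2:
  u_0 = 11/9;  a_2 = 1;  u_1 = (u_0 − 1)/2 = 1/9
  u_1 = 1/9;  a_3 = 1;  u_2 = (u_1 − 1)/2 = -4/9
Digits: (0, 0, 1, 1).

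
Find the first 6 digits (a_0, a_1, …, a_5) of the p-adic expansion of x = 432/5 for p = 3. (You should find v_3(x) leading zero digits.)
(a_0, …, a_5) = (0, 0, 0, 2, 1, 1)

v_3(432/5) = 3, so a_0 = ... = a_2 = 0. Factor out: x = 3^3 · u with u = 16/5 a unit in ℤ_3. Expand u iteratively via a_{v+i} = u_i mod 3, u_{i+1} = (u_i − a_{v+i})/3:
  u_0 = 16/5;  a_3 = 2;  u_1 = (u_0 − 2)/3 = 2/5
  u_1 = 2/5;  a_4 = 1;  u_2 = (u_1 − 1)/3 = -1/5
  u_2 = -1/5;  a_5 = 1;  u_3 = (u_2 − 1)/3 = -2/5
Digits: (0, 0, 0, 2, 1, 1).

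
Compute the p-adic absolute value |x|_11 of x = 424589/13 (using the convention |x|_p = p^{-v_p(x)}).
|424589/13|_11 = 1/14641

Step 1 — compute v_11(x) by factoring powers of 11 out of the numerator and denominator: v_11(424589/13) = 4. Step 2 — apply |x|_p = p^{-v_p(x)} = 11^{-4} = 1/14641.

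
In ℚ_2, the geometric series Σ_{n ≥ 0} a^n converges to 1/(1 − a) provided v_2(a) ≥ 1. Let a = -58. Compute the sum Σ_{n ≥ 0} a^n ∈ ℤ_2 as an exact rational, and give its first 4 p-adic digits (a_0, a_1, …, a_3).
Σ a^n = 1/(1 − a) = 1/59;  first 4 digits = (1, 1, 0, 0)

v_2(a) = 1 ≥ 1, so the series converges in ℤ_2 to 1/(1 − a) = 1/(1 − (-58)) = 1/59. Expand this rational in ℤ_2: compute digits iteratively via d_i = x_i mod 2, x_{i+1} = (x_i − d_i)/2. The first 4 digits are (1, 1, 0, 0).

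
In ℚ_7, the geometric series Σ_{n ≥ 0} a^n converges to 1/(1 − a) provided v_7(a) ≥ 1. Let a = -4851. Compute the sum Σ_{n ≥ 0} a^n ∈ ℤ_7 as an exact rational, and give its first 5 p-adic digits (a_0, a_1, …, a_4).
Σ a^n = 1/(1 − a) = 1/4852;  first 5 digits = (1, 0, 6, 6, 5)

v_7(a) = 2 ≥ 1, so the series converges in ℤ_7 to 1/(1 − a) = 1/(1 − (-4851)) = 1/4852. Expand this rational in ℤ_7: compute digits iteratively via d_i = x_i mod 7, x_{i+1} = (x_i − d_i)/7. The first 5 digits are (1, 0, 6, 6, 5).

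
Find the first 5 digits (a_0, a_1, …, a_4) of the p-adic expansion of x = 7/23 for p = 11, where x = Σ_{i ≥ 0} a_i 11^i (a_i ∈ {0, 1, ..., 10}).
(a_0, …, a_4) = (7, 8, 4, 1, 8)

v_11(7/23) = 0 (numerator and denominator both coprime to 11), so x ∈ ℤ_11^×. Compute digits iteratively via a_i = x_i mod 11, x_{i+1} = (x_i − a_i)/11, with x_0 = x:
  x_0 = 7/23;  a_0 = 7;  x_1 = (x_0 − 7)/11 = -14/23
  x_1 = -14/23;  a_1 = 8;  x_2 = (x_1 − 8)/11 = -18/23
  x_2 = -18/23;  a_2 = 4;  x_3 = (x_2 − 4)/11 = -10/23
  x_3 = -10/23;  a_3 = 1;  x_4 = (x_3 − 1)/11 = -3/23
  x_4 = -3/23;  a_4 = 8;  x_5 = (x_4 − 8)/11 = -17/23
Digits: (7, 8, 4, 1, 8).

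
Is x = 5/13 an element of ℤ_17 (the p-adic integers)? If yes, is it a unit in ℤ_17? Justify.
x ∈ ℤ_17^× (unit); v_17(x) = 0

ℤ_17 = {x ∈ ℚ_17 : v_17(x) ≥ 0} and ℤ_17^× = {x ∈ ℤ_17 : v_17(x) = 0}. Here v_17(5/13) = v_17(num) − v_17(den) = 0; compare against these criteria.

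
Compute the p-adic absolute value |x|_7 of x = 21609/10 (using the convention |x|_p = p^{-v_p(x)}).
|21609/10|_7 = 1/2401

Step 1 — compute v_7(x) by factoring powers of 7 out of the numerator and denominator: v_7(21609/10) = 4. Step 2 — apply |x|_p = p^{-v_p(x)} = 7^{-4} = 1/2401.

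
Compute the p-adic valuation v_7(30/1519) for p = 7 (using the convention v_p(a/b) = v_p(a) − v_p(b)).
v_7(30/1519) = -2

Factor powers of 7 from the numerator and denominator of the reduced fraction: 30 = 7^0 · 30 and 1519 = 7^2 · 31. Apply v_p(a/b) = v_p(a) − v_p(b): v_7(30/1519) = 0 − 2 = -2.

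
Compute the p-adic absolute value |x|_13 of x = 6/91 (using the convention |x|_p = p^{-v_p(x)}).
|6/91|_13 = 13

Step 1 — compute v_13(x) by factoring powers of 13 out of the numerator and denominator: v_13(6/91) = -1. Step 2 — apply |x|_p = p^{-v_p(x)} = 13^{1} = 13.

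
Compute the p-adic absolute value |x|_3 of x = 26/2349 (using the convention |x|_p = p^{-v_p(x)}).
|26/2349|_3 = 81

Step 1 — compute v_3(x) by factoring powers of 3 out of the numerator and denominator: v_3(26/2349) = -4. Step 2 — apply |x|_p = p^{-v_p(x)} = 3^{4} = 81.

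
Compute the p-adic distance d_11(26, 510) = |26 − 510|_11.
d_11(26, 510) = 1/121

Step 1 — x − y = 26 − 510 = -484. Step 2 — v_11(-484) = 2 (factor: -484 = −(11^2 · 4); the sign does not affect v_p). Step 3 — |x − y|_11 = 11^{-2} = 1/121.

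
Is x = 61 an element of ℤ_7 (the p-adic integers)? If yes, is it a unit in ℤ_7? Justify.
x ∈ ℤ_7^× (unit); v_7(x) = 0

ℤ_7 = {x ∈ ℚ_7 : v_7(x) ≥ 0} and ℤ_7^× = {x ∈ ℤ_7 : v_7(x) = 0}. Here v_7(61) = v_7(num) − v_7(den) = 0; compare against these criteria.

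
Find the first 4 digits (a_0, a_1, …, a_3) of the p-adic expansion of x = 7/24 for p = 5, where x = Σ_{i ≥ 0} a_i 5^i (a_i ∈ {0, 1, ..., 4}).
(a_0, …, a_3) = (3, 3, 2, 3)

v_5(7/24) = 0 (numerator and denominator both coprime to 5), so x ∈ ℤ_5^×. Compute digits iteratively via a_i = x_i mod 5, x_{i+1} = (x_i − a_i)/5, with x_0 = x:
  x_0 = 7/24;  a_0 = 3;  x_1 = (x_0 − 3)/5 = -13/24
  x_1 = -13/24;  a_1 = 3;  x_2 = (x_1 − 3)/5 = -17/24
  x_2 = -17/24;  a_2 = 2;  x_3 = (x_2 − 2)/5 = -13/24
  x_3 = -13/24;  a_3 = 3;  x_4 = (x_3 − 3)/5 = -17/24
Digits: (3, 3, 2, 3).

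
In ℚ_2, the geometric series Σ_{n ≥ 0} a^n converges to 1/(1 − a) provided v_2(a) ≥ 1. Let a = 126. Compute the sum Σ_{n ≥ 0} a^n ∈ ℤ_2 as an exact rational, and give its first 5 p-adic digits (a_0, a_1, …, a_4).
Σ a^n = 1/(1 − a) = -1/125;  first 5 digits = (1, 1, 0, 1, 0)

v_2(a) = 1 ≥ 1, so the series converges in ℤ_2 to 1/(1 − a) = 1/(1 − 126) = -1/125. Expand this rational in ℤ_2: compute digits iteratively via d_i = x_i mod 2, x_{i+1} = (x_i − d_i)/2. The first 5 digits are (1, 1, 0, 1, 0).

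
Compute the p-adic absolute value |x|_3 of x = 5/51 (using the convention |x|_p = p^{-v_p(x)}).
|5/51|_3 = 3

Step 1 — compute v_3(x) by factoring powers of 3 out of the numerator and denominator: v_3(5/51) = -1. Step 2 — apply |x|_p = p^{-v_p(x)} = 3^{1} = 3.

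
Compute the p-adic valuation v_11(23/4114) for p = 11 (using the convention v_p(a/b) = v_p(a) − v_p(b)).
v_11(23/4114) = -2

Factor powers of 11 from the numerator and denominator of the reduced fraction: 23 = 11^0 · 23 and 4114 = 11^2 · 34. Apply v_p(a/b) = v_p(a) − v_p(b): v_11(23/4114) = 0 − 2 = -2.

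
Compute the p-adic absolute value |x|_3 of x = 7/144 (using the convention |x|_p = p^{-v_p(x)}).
|7/144|_3 = 9

Step 1 — compute v_3(x) by factoring powers of 3 out of the numerator and denominator: v_3(7/144) = -2. Step 2 — apply |x|_p = p^{-v_p(x)} = 3^{2} = 9.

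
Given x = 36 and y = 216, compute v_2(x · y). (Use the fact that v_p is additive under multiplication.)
v_2(7776) = 5

v_p(x) = 2 (factor: 36 = 2^2 · 9); v_p(y) = 3 (factor: 216 = 2^3 · 27). Additivity: v_p(xy) = v_p(x) + v_p(y) = 2 + 3 = 5. (Direct check: xy = 7776 = 2^5 · (243).)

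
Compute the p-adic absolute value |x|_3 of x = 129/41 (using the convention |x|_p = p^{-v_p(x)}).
|129/41|_3 = 1/3

Step 1 — compute v_3(x) by factoring powers of 3 out of the numerator and denominator: v_3(129/41) = 1. Step 2 — apply |x|_p = p^{-v_p(x)} = 3^{-1} = 1/3.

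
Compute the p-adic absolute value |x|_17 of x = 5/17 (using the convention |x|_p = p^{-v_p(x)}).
|5/17|_17 = 17

Step 1 — compute v_17(x) by factoring powers of 17 out of the numerator and denominator: v_17(5/17) = -1. Step 2 — apply |x|_p = p^{-v_p(x)} = 17^{1} = 17.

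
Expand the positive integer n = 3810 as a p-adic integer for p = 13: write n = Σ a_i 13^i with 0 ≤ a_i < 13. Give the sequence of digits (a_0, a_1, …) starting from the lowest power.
(a_0, a_1, …) = (1, 7, 9, 1)

Repeated division by 13 gives the digits low-to-high: 3810 = 1 + 7·13^1 + 9·13^2 + 1·13^3. Digit sequence: (1, 7, 9, 1).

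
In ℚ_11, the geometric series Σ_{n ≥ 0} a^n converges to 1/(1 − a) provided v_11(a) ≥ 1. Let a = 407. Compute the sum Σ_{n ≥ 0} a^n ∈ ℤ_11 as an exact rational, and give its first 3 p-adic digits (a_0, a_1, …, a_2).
Σ a^n = 1/(1 − a) = -1/406;  first 3 digits = (1, 4, 8)

v_11(a) = 1 ≥ 1, so the series converges in ℤ_11 to 1/(1 − a) = 1/(1 − 407) = -1/406. Expand this rational in ℤ_11: compute digits iteratively via d_i = x_i mod 11, x_{i+1} = (x_i − d_i)/11. The first 3 digits are (1, 4, 8).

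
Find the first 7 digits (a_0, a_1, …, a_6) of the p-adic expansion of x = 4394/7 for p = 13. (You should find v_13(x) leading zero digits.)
(a_0, …, a_6) = (0, 0, 0, 4, 9, 3, 9)

v_13(4394/7) = 3, so a_0 = ... = a_2 = 0. Factor out: x = 13^3 · u with u = 2/7 a unit in ℤ_13. Expand u iteratively via a_{v+i} = u_i mod 13, u_{i+1} = (u_i − a_{v+i})/13:
  u_0 = 2/7;  a_3 = 4;  u_1 = (u_0 − 4)/13 = -2/7
  u_1 = -2/7;  a_4 = 9;  u_2 = (u_1 − 9)/13 = -5/7
  u_2 = -5/7;  a_5 = 3;  u_3 = (u_2 − 3)/13 = -2/7
  u_3 = -2/7;  a_6 = 9;  u_4 = (u_3 − 9)/13 = -5/7
Digits: (0, 0, 0, 4, 9, 3, 9).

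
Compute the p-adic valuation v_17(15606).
v_17(15606) = 2

v_17(n) is the largest exponent k such that 17^k divides n. Factor out: 15606 = 17^2 · 54. (Sign doesn't affect v_p.) So v_17(15606) = 2.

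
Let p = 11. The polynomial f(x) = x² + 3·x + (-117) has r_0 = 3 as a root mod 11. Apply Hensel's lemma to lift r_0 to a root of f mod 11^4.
r_3 = 4733 (mod 14641)

Hensel: r_{i+1} = r_i − f(r_i)·(f′(r_i))^{-1} mod 11^{i+2}, f′(x) = 2x + 3. Iterate:
  r_0 = 3 (mod 11)
  r_1 = 14 (mod 121)
  r_2 = 740 (mod 1331)
  r_3 = 4733 (mod 14641)
Final: r = 4733 satisfies f(r) ≡ 0 mod 11^4.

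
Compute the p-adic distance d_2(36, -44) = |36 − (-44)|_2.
d_2(36, -44) = 1/16

Step 1 — x − y = 36 − (-44) = 80. Step 2 — v_2(80) = 4 (factor: 80 = (2^4 · 5); the sign does not affect v_p). Step 3 — |x − y|_2 = 2^{-4} = 1/16.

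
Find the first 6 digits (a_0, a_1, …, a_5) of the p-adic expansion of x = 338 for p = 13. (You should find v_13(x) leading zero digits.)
(a_0, …, a_5) = (0, 0, 2, 0, 0, 0)

v_13(338) = 2, so a_0 = ... = a_1 = 0. Factor out: x = 13^2 · u with u = 2 a unit in ℤ_13. Expand u iteratively via a_{v+i} = u_i mod 13, u_{i+1} = (u_i − a_{v+i})/13:
  u_0 = 2;  a_2 = 2;  u_1 = (u_0 − 2)/13 = 0
  u_1 = 0;  a_3 = 0;  u_2 = (u_1 − 0)/13 = 0
  u_2 = 0;  a_4 = 0;  u_3 = (u_2 − 0)/13 = 0
  u_3 = 0;  a_5 = 0;  u_4 = (u_3 − 0)/13 = 0
Digits: (0, 0, 2, 0, 0, 0).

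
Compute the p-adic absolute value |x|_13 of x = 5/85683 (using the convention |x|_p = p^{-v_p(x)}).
|5/85683|_13 = 28561

Step 1 — compute v_13(x) by factoring powers of 13 out of the numerator and denominator: v_13(5/85683) = -4. Step 2 — apply |x|_p = p^{-v_p(x)} = 13^{4} = 28561.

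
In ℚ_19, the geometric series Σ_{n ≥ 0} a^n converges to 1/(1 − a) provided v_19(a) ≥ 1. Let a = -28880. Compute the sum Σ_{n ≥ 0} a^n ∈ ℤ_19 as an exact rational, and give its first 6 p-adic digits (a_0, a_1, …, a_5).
Σ a^n = 1/(1 − a) = 1/28881;  first 6 digits = (1, 0, 15, 14, 15, 13)

v_19(a) = 2 ≥ 1, so the series converges in ℤ_19 to 1/(1 − a) = 1/(1 − (-28880)) = 1/28881. Expand this rational in ℤ_19: compute digits iteratively via d_i = x_i mod 19, x_{i+1} = (x_i − d_i)/19. The first 6 digits are (1, 0, 15, 14, 15, 13).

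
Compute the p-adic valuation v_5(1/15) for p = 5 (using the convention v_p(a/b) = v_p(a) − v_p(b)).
v_5(1/15) = -1

Factor powers of 5 from the numerator and denominator of the reduced fraction: 1 = 5^0 · 1 and 15 = 5^1 · 3. Apply v_p(a/b) = v_p(a) − v_p(b): v_5(1/15) = 0 − 1 = -1.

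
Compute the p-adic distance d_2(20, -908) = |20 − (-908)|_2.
d_2(20, -908) = 1/32

Step 1 — x − y = 20 − (-908) = 928. Step 2 — v_2(928) = 5 (factor: 928 = (2^5 · 29); the sign does not affect v_p). Step 3 — |x − y|_2 = 2^{-5} = 1/32.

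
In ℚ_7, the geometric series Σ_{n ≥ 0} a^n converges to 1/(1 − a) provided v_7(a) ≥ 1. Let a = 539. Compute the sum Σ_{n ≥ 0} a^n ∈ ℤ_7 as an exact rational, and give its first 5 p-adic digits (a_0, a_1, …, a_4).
Σ a^n = 1/(1 − a) = -1/538;  first 5 digits = (1, 0, 4, 1, 2)

v_7(a) = 2 ≥ 1, so the series converges in ℤ_7 to 1/(1 − a) = 1/(1 − 539) = -1/538. Expand this rational in ℤ_7: compute digits iteratively via d_i = x_i mod 7, x_{i+1} = (x_i − d_i)/7. The first 5 digits are (1, 0, 4, 1, 2).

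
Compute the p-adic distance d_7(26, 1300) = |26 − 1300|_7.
d_7(26, 1300) = 1/49

Step 1 — x − y = 26 − 1300 = -1274. Step 2 — v_7(-1274) = 2 (factor: -1274 = −(7^2 · 26); the sign does not affect v_p). Step 3 — |x − y|_7 = 7^{-2} = 1/49.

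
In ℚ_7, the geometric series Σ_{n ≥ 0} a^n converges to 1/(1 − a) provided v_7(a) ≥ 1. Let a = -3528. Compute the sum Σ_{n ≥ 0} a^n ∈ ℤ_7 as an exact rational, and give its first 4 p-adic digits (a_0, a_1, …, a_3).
Σ a^n = 1/(1 − a) = 1/3529;  first 4 digits = (1, 0, 5, 3)

v_7(a) = 2 ≥ 1, so the series converges in ℤ_7 to 1/(1 − a) = 1/(1 − (-3528)) = 1/3529. Expand this rational in ℤ_7: compute digits iteratively via d_i = x_i mod 7, x_{i+1} = (x_i − d_i)/7. The first 4 digits are (1, 0, 5, 3).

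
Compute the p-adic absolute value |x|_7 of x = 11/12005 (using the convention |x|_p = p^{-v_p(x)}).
|11/12005|_7 = 2401

Step 1 — compute v_7(x) by factoring powers of 7 out of the numerator and denominator: v_7(11/12005) = -4. Step 2 — apply |x|_p = p^{-v_p(x)} = 7^{4} = 2401.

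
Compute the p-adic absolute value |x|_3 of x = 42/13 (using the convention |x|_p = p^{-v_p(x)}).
|42/13|_3 = 1/3

Step 1 — compute v_3(x) by factoring powers of 3 out of the numerator and denominator: v_3(42/13) = 1. Step 2 — apply |x|_p = p^{-v_p(x)} = 3^{-1} = 1/3.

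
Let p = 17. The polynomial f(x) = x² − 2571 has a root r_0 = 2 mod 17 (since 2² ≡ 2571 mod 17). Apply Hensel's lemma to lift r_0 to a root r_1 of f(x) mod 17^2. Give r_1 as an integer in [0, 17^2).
r_1 = 138 (mod 289)

Hensel's recurrence: r_{i+1} = r_i − f(r_i)·(f′(r_i))^{-1} mod 17^{i+2}, with f′(x) = 2x. Iterate:
  r_0 = 2 (mod 17)
  r_1 = 138 (mod 289)
Final: r_1 = 138, and one checks f(r_1) ≡ 0 mod 17^2.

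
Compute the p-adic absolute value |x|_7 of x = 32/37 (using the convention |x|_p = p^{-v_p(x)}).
|32/37|_7 = 1

Step 1 — compute v_7(x) by factoring powers of 7 out of the numerator and denominator: v_7(32/37) = 0. Step 2 — apply |x|_p = p^{-v_p(x)} = 7^{0} = 1.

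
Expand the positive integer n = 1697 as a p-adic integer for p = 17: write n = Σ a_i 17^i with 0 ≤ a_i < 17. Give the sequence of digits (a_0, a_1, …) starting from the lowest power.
(a_0, a_1, …) = (14, 14, 5)

Repeated division by 17 gives the digits low-to-high: 1697 = 14 + 14·17^1 + 5·17^2. Digit sequence: (14, 14, 5).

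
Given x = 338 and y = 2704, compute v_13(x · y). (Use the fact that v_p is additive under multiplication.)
v_13(913952) = 4

v_p(x) = 2 (factor: 338 = 13^2 · 2); v_p(y) = 2 (factor: 2704 = 13^2 · 16). Additivity: v_p(xy) = v_p(x) + v_p(y) = 2 + 2 = 4. (Direct check: xy = 913952 = 13^4 · (32).)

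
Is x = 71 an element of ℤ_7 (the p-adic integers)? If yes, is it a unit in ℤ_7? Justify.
x ∈ ℤ_7^× (unit); v_7(x) = 0

ℤ_7 = {x ∈ ℚ_7 : v_7(x) ≥ 0} and ℤ_7^× = {x ∈ ℤ_7 : v_7(x) = 0}. Here v_7(71) = v_7(num) − v_7(den) = 0; compare against these criteria.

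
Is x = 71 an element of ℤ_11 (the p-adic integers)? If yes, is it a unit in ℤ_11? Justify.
x ∈ ℤ_11^× (unit); v_11(x) = 0

ℤ_11 = {x ∈ ℚ_11 : v_11(x) ≥ 0} and ℤ_11^× = {x ∈ ℤ_11 : v_11(x) = 0}. Here v_11(71) = v_11(num) − v_11(den) = 0; compare against these criteria.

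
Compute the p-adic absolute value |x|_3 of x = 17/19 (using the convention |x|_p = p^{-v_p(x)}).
|17/19|_3 = 1

Step 1 — compute v_3(x) by factoring powers of 3 out of the numerator and denominator: v_3(17/19) = 0. Step 2 — apply |x|_p = p^{-v_p(x)} = 3^{0} = 1.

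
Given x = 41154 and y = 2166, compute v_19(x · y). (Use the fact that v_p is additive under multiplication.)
v_19(89139564) = 5

v_p(x) = 3 (factor: 41154 = 19^3 · 6); v_p(y) = 2 (factor: 2166 = 19^2 · 6). Additivity: v_p(xy) = v_p(x) + v_p(y) = 3 + 2 = 5. (Direct check: xy = 89139564 = 19^5 · (36).)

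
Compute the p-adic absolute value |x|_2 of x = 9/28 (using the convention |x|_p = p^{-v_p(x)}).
|9/28|_2 = 4

Step 1 — compute v_2(x) by factoring powers of 2 out of the numerator and denominator: v_2(9/28) = -2. Step 2 — apply |x|_p = p^{-v_p(x)} = 2^{2} = 4.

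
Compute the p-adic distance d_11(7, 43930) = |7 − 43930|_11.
d_11(7, 43930) = 1/14641

Step 1 — x − y = 7 − 43930 = -43923. Step 2 — v_11(-43923) = 4 (factor: -43923 = −(11^4 · 3); the sign does not affect v_p). Step 3 — |x − y|_11 = 11^{-4} = 1/14641.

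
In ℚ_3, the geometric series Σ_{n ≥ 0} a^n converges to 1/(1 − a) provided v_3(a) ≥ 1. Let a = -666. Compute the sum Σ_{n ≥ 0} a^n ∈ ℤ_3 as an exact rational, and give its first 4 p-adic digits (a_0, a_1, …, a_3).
Σ a^n = 1/(1 − a) = 1/667;  first 4 digits = (1, 0, 1, 2)

v_3(a) = 2 ≥ 1, so the series converges in ℤ_3 to 1/(1 − a) = 1/(1 − (-666)) = 1/667. Expand this rational in ℤ_3: compute digits iteratively via d_i = x_i mod 3, x_{i+1} = (x_i − d_i)/3. The first 4 digits are (1, 0, 1, 2).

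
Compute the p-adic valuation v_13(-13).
v_13(-13) = 1

v_13(n) is the largest exponent k such that 13^k divides n. Factor out: -13 = -13^1 · 1. (Sign doesn't affect v_p.) So v_13(-13) = 1.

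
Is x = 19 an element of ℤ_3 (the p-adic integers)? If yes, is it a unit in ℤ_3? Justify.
x ∈ ℤ_3^× (unit); v_3(x) = 0

ℤ_3 = {x ∈ ℚ_3 : v_3(x) ≥ 0} and ℤ_3^× = {x ∈ ℤ_3 : v_3(x) = 0}. Here v_3(19) = v_3(num) − v_3(den) = 0; compare against these criteria.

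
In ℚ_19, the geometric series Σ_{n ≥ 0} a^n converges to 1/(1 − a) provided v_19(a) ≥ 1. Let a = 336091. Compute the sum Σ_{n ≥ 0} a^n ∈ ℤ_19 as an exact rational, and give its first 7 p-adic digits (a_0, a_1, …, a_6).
Σ a^n = 1/(1 − a) = -1/336090;  first 7 digits = (1, 0, 0, 11, 2, 0, 7)

v_19(a) = 3 ≥ 1, so the series converges in ℤ_19 to 1/(1 − a) = 1/(1 − 336091) = -1/336090. Expand this rational in ℤ_19: compute digits iteratively via d_i = x_i mod 19, x_{i+1} = (x_i − d_i)/19. The first 7 digits are (1, 0, 0, 11, 2, 0, 7).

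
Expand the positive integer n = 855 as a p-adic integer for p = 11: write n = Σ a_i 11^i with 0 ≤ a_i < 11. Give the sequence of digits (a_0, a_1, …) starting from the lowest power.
(a_0, a_1, …) = (8, 0, 7)

Repeated division by 11 gives the digits low-to-high: 855 = 8 + 7·11^2. Digit sequence: (8, 0, 7).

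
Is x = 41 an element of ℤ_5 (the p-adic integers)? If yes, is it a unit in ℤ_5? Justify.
x ∈ ℤ_5^× (unit); v_5(x) = 0

ℤ_5 = {x ∈ ℚ_5 : v_5(x) ≥ 0} and ℤ_5^× = {x ∈ ℤ_5 : v_5(x) = 0}. Here v_5(41) = v_5(num) − v_5(den) = 0; compare against these criteria.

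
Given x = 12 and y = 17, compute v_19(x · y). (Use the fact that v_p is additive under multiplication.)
v_19(204) = 0

v_p(x) = 0 (factor: 12 = 19^0 · 12); v_p(y) = 0 (factor: 17 = 19^0 · 17). Additivity: v_p(xy) = v_p(x) + v_p(y) = 0 + 0 = 0. (Direct check: xy = 204 = 19^0 · (204).)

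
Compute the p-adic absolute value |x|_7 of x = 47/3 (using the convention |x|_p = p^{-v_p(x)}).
|47/3|_7 = 1

Step 1 — compute v_7(x) by factoring powers of 7 out of the numerator and denominator: v_7(47/3) = 0. Step 2 — apply |x|_p = p^{-v_p(x)} = 7^{0} = 1.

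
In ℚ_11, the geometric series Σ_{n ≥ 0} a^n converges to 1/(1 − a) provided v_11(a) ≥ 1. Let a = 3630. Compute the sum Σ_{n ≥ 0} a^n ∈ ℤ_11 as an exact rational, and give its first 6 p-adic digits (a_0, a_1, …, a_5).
Σ a^n = 1/(1 − a) = -1/3629;  first 6 digits = (1, 0, 8, 2, 9, 4)

v_11(a) = 2 ≥ 1, so the series converges in ℤ_11 to 1/(1 − a) = 1/(1 − 3630) = -1/3629. Expand this rational in ℤ_11: compute digits iteratively via d_i = x_i mod 11, x_{i+1} = (x_i − d_i)/11. The first 6 digits are (1, 0, 8, 2, 9, 4).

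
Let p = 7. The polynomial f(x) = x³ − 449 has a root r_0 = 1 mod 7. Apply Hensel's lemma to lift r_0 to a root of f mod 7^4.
r_3 = 1555 (mod 2401)

Hensel: r_{i+1} = r_i − f(r_i)/f′(r_i) mod 7^{i+2}, where f′(x) = 3x². Iterate:
  r_0 = 1 (mod 7)
  r_1 = 36 (mod 49)
  r_2 = 183 (mod 343)
  r_3 = 1555 (mod 2401)
Final: r = 1555 with f(r) ≡ 0 mod 7^4.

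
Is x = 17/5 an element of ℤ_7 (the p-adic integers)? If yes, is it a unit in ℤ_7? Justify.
x ∈ ℤ_7^× (unit); v_7(x) = 0

ℤ_7 = {x ∈ ℚ_7 : v_7(x) ≥ 0} and ℤ_7^× = {x ∈ ℤ_7 : v_7(x) = 0}. Here v_7(17/5) = v_7(num) − v_7(den) = 0; compare against these criteria.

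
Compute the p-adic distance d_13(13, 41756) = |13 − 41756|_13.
d_13(13, 41756) = 1/2197

Step 1 — x − y = 13 − 41756 = -41743. Step 2 — v_13(-41743) = 3 (factor: -41743 = −(13^3 · 19); the sign does not affect v_p). Step 3 — |x − y|_13 = 13^{-3} = 1/2197.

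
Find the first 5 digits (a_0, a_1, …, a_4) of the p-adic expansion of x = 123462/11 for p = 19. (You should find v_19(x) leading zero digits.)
(a_0, …, a_4) = (0, 0, 0, 12, 15)

v_19(123462/11) = 3, so a_0 = ... = a_2 = 0. Factor out: x = 19^3 · u with u = 18/11 a unit in ℤ_19. Expand u iteratively via a_{v+i} = u_i mod 19, u_{i+1} = (u_i − a_{v+i})/19:
  u_0 = 18/11;  a_3 = 12;  u_1 = (u_0 − 12)/19 = -6/11
  u_1 = -6/11;  a_4 = 15;  u_2 = (u_1 − 15)/19 = -9/11
Digits: (0, 0, 0, 12, 15).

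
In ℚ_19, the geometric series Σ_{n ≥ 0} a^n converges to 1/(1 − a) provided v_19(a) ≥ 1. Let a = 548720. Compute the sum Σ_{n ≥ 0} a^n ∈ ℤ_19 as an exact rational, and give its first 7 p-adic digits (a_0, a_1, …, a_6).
Σ a^n = 1/(1 − a) = -1/548719;  first 7 digits = (1, 0, 0, 4, 4, 0, 16)

v_19(a) = 3 ≥ 1, so the series converges in ℤ_19 to 1/(1 − a) = 1/(1 − 548720) = -1/548719. Expand this rational in ℤ_19: compute digits iteratively via d_i = x_i mod 19, x_{i+1} = (x_i − d_i)/19. The first 7 digits are (1, 0, 0, 4, 4, 0, 16).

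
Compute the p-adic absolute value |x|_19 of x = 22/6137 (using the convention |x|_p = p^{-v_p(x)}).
|22/6137|_19 = 361

Step 1 — compute v_19(x) by factoring powers of 19 out of the numerator and denominator: v_19(22/6137) = -2. Step 2 — apply |x|_p = p^{-v_p(x)} = 19^{2} = 361.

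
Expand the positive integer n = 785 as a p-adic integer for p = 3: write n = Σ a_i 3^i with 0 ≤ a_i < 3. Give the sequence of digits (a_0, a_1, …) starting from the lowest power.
(a_0, a_1, …) = (2, 0, 0, 2, 0, 0, 1)

Repeated division by 3 gives the digits low-to-high: 785 = 2 + 2·3^3 + 1·3^6. Digit sequence: (2, 0, 0, 2, 0, 0, 1).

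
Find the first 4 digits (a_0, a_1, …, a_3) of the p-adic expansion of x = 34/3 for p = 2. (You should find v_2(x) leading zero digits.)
(a_0, …, a_3) = (0, 1, 1, 0)

v_2(34/3) = 1, so a_0 = ... = a_0 = 0. Factor out: x = 2^1 · u with u = 17/3 a unit in ℤ_2. Expand u iteratively via a_{v+i} = u_i mod 2, u_{i+1} = (u_i − a_{v+i})/2:
  u_0 = 17/3;  a_1 = 1;  u_1 = (u_0 − 1)/2 = 7/3
  u_1 = 7/3;  a_2 = 1;  u_2 = (u_1 − 1)/2 = 2/3
  u_2 = 2/3;  a_3 = 0;  u_3 = (u_2 − 0)/2 = 1/3
Digits: (0, 1, 1, 0).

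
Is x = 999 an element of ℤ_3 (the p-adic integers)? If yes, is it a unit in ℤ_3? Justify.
x ∈ ℤ_3 but not a unit; v_3(x) = 3 > 0

ℤ_3 = {x ∈ ℚ_3 : v_3(x) ≥ 0} and ℤ_3^× = {x ∈ ℤ_3 : v_3(x) = 0}. Here v_3(999) = v_3(num) − v_3(den) = 3; compare against these criteria.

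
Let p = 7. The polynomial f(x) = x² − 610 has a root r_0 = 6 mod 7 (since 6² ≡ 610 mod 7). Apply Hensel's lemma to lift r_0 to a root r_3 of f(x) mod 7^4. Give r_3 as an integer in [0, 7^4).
r_3 = 307 (mod 2401)

Hensel's recurrence: r_{i+1} = r_i − f(r_i)·(f′(r_i))^{-1} mod 7^{i+2}, with f′(x) = 2x. Iterate:
  r_0 = 6 (mod 7)
  r_1 = 13 (mod 49)
  r_2 = 307 (mod 343)
  r_3 = 307 (mod 2401)
Final: r_3 = 307, and one checks f(r_3) ≡ 0 mod 7^4.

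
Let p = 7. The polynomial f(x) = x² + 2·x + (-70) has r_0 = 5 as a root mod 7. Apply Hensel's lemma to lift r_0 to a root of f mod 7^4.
r_3 = 747 (mod 2401)

Hensel: r_{i+1} = r_i − f(r_i)·(f′(r_i))^{-1} mod 7^{i+2}, f′(x) = 2x + 2. Iterate:
  r_0 = 5 (mod 7)
  r_1 = 12 (mod 49)
  r_2 = 61 (mod 343)
  r_3 = 747 (mod 2401)
Final: r = 747 satisfies f(r) ≡ 0 mod 7^4.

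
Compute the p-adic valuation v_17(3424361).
v_17(3424361) = 4

v_17(n) is the largest exponent k such that 17^k divides n. Factor out: 3424361 = 17^4 · 41. (Sign doesn't affect v_p.) So v_17(3424361) = 4.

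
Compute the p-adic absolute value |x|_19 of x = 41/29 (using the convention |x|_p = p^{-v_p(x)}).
|41/29|_19 = 1

Step 1 — compute v_19(x) by factoring powers of 19 out of the numerator and denominator: v_19(41/29) = 0. Step 2 — apply |x|_p = p^{-v_p(x)} = 19^{0} = 1.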